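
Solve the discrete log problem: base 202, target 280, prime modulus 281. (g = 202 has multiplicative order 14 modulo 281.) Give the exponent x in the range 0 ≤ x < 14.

Successive powers of 202 modulo 281:
  202^0=1  202^1=202  202^2=59  202^3=116  202^4=109  202^5=100
  202^6=249  202^7=280
So 202^7 ≡ 280 (mod 281), giving x = 7.

7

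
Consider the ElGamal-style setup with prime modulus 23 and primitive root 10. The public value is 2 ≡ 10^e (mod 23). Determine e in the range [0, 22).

8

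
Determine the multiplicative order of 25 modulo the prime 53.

The order of 25 must divide p − 1 = 52 = 2^2 · 13.
Divisors: 1, 2, 4, 13, 26, 52.
Check each in increasing order: 25^1 ≡ 25;  25^2 ≡ 42;  25^4 ≡ 15;  25^13 ≡ 52;  25^26 ≡ 1.
Smallest exponent giving 1 is 26.

26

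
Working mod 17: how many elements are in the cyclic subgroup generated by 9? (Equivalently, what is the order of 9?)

The order of 9 must divide p − 1 = 16 = 2^4.
Divisors: 1, 2, 4, 8, 16.
Check each in increasing order: 9^1 ≡ 9;  9^2 ≡ 13;  9^4 ≡ 16;  9^8 ≡ 1.
Smallest exponent giving 1 is 8.

8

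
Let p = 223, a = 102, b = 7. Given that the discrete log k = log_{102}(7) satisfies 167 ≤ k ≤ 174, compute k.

168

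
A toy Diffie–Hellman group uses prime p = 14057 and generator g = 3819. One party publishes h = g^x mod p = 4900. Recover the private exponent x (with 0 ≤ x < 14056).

Baby-step giant-step with m = ceil(sqrt(14056)) = 119.
Baby table (3819^j mod 14057 for j=0..118):
  0:1  1:3819  2:7652  3:12542  4:5699  5:4245  6:3934  7:11070
  8:6931  9:158  10:13008  11:114  12:13656  13:794  14:10031  15:3064
  16:5992  17:12709  18:10907  19:2942  20:3955  21:6927  22:12996  23:10514
  24:6174  25:4917  26:11928  27:8352  28:955  29:6382  30:12077  31:1046
  32:2486  33:5559  34:3751  35:986  36:12315  37:10320  38:10309  39:10471
  40:10641  41:13249  42:6788  43:2264  44:1161  45:5904  46:14005  47:12267
  48:9749  49:8495  50:12906  51:4172  52:6287  53:697  54:5070  55:5841
  56:12377  57:8129  58:6795  59:883  60:12554  61:9356  62:11727  63:13868
  64:9173  65:1643  66:5195  67:5278  68:13001  69:1495  70:2263  71:11399
  72:12309  73:1463  74:6568  75:5504  76:4561  77:1836  78:11298  79:6129
  80:1746  81:4956  82:6242  83:11583  84:12155  85:3731  86:8948  87:13902
  88:12506  89:8785  90:9913  91:2246  92:2704  93:8738  94:13161  95:8084
  96:3624  97:7968  98:10444  99:5927  100:3443  101:5522  102:3018  103:13059
  104:12142  105:10312  106:7871  107:5483  108:8704  109:9828  110:942  111:12963
  112:11000  113:6684  114:12741  115:6602  116:8837  117:11703  118:6554
Giant step factor: 3819^(-119) ≡ 7321 (mod 14057).
Scan 4900·7321^i mod 14057 for i = 0, 1, …:
  i=0: 4900   i=1: 13493   i=2: 3714   i=3: 3956
  i=4: 4456   i=5: 10136   i=6: 12810   i=7: 7763
  i=8: 472   i=9: 11547     …   i=55: 1050
  i=56: 11928
Match at i=56, j=26: x = 56·119 + 26 = 6690.

6690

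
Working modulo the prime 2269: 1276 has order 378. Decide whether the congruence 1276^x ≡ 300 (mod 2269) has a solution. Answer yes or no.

no

300 ∈ ⟨1276⟩ iff 300^378 ≡ 1 (mod 2269), since |⟨1276⟩| = 378.
300^378 mod 2269 = 82.
Since 82 ≠ 1, 300 does not lie in the subgroup.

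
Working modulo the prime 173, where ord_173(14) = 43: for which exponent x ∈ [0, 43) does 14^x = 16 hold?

Baby-step giant-step with m = ceil(sqrt(43)) = 7.
Baby table (14^j mod 173 for j=0..6):
  0:1  1:14  2:23  3:149  4:10  5:140  6:57
Giant step factor: 14^(-7) ≡ 142 (mod 173).
Scan 16·142^i mod 173 for i = 0, 1, …:
  i=0: 16   i=1: 23
Match at i=1, j=2: x = 1·7 + 2 = 9.

9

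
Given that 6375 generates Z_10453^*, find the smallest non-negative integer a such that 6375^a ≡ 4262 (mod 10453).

Baby-step giant-step with m = ceil(sqrt(10452)) = 103.
Baby table (6375^j mod 10453 for j=0..102):
  0:1  1:6375  2:9814  3:3045  4:654  5:8956  6:214  7:5360
  8:9596  9:3544  10:4067  11:3685  12:3984  13:7663  14:4756  15:5800
  16:2739  17:4615  18:5883  19:9214  20:3843  21:7746  22:778  23:5028
  24:4602  25:6632  26:7068  27:6070  28:9697  29:9786  30:2246  31:8093
  32:7320  33:2808  34:5464  35:3604  36:10259  37:7157  38:8983  39:5091
  40:9013  41:8187  42:296  43:5460  44:9463  45:2362  46:5430  47:6367
  48:626  49:8157  50:7653  51:3724  52:1737  53:3648  54:8528  55:10400
  56:7074  57:2508  58:5863  59:7150  60:6170  61:9564  62:8604  63:3609
  64:322  65:3962  66:3302  67:8361  68:1528  69:9257  70:6190  71:1175
  72:6277  73:1791  74:2949  75:5381  76:7582  77:578  78:5294  79:6966
  80:3906  81:1704  82:2333  83:8709  84:3992  85:6398  86:10097  87:9254
  88:7971  89:3092  90:7595  91:10282  92:7440  93:4739  94:1955  95:3149
  96:5115  97:5218  98:3304  99:205  100:250  101:4894  102:7498
Giant step factor: 6375^(-103) ≡ 6689 (mod 10453).
Scan 4262·6689^i mod 10453 for i = 0, 1, …:
  i=0: 4262   i=1: 3187   i=2: 4176   i=3: 2848
  i=4: 4906   i=5: 4267   i=6: 5273   i=7: 2675
  i=8: 7992   i=9: 1846     …   i=52: 10158
  i=53: 2362
Match at i=53, j=45: a = 53·103 + 45 = 5504.

5504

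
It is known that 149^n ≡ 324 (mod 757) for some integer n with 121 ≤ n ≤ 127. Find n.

122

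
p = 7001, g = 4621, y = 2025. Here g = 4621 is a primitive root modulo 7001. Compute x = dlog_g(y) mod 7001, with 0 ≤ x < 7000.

Baby-step giant-step with m = ceil(sqrt(7000)) = 84.
Baby table (4621^j mod 7001 for j=0..83):
  0:1  1:4621  2:591  3:621  4:6232  5:2959  6:586  7:5520
  8:3277  9:6855  10:4431  11:4727  12:347  13:258  14:2048  15:5457
  16:6196  17:4627  18:313  19:4167  20:2957  21:5346  22:4338  23:2035
  24:1392  25:5514  26:3555  27:3309  28:705  29:2340  30:3596  31:3743
  32:3933  33:6798  34:71  35:6045  36:6956  37:2085  38:1409  39:59
  40:6601  41:6865  42:1634  43:3636  44:6557  45:6570  46:3634  47:4316
  48:5388  49:2392  50:5854  51:6471  52:1220  53:1815  54:6918  55:1512
  56:6955  57:4465  58:818  59:6439  60:369  61:3906  62:1048  63:5117
  64:3280  65:6716  66:6204  67:6590  68:5041  69:2134  70:3806  71:1014
  72:2025  73:4189  74:6605  75:4346  76:3998  77:6120  78:3481  79:4404
  80:5978  81:5393  82:4494  83:1808
Giant step factor: 4621^(-84) ≡ 2988 (mod 7001).
Scan 2025·2988^i mod 7001 for i = 0, 1, …:
  i=0: 2025
Match at i=0, j=72: x = 0·84 + 72 = 72.

72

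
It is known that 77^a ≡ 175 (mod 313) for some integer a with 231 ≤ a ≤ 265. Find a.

231

Compute 77^231 mod 313 = 175, then multiply by 77 repeatedly:
  77^231=175
Found 175 at exponent 231.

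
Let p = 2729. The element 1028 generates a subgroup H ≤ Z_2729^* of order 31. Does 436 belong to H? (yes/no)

436 ∈ ⟨1028⟩ iff 436^31 ≡ 1 (mod 2729), since |⟨1028⟩| = 31.
436^31 mod 2729 = 1.
Since 1 = 1, 436 lies in the subgroup.

yes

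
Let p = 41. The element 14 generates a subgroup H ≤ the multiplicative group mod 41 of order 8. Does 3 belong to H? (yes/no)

yes

⟨14⟩ has order 8; its elements mod 41 are {1, 3, 9, 14, 27, 32, 38, 40}.
3 is in this set.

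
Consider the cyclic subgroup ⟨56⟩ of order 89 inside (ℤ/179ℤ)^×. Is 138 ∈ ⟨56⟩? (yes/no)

yes

138 ∈ ⟨56⟩ iff 138^89 ≡ 1 (mod 179), since |⟨56⟩| = 89.
138^89 mod 179 = 1.
Since 1 = 1, 138 lies in the subgroup.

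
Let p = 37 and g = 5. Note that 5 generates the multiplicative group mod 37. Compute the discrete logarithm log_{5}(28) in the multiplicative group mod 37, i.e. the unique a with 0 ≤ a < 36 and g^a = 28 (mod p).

14

Successive powers of 5 modulo 37:
  5^0=1  5^1=5  5^2=25  5^3=14  5^4=33  5^5=17
  5^6=11  5^7=18  5^8=16  5^9=6  5^10=30  5^11=2
  5^12=10  5^13=13  5^14=28
So 5^14 ≡ 28 (mod 37), giving a = 14.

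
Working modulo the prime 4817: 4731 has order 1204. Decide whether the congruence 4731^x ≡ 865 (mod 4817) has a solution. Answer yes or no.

865 ∈ ⟨4731⟩ iff 865^1204 ≡ 1 (mod 4817), since |⟨4731⟩| = 1204.
865^1204 mod 4817 = 4816.
Since 4816 ≠ 1, 865 does not lie in the subgroup.

no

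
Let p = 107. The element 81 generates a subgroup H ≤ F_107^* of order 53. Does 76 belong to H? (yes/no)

yes

76 ∈ ⟨81⟩ iff 76^53 ≡ 1 (mod 107), since |⟨81⟩| = 53.
76^53 mod 107 = 1.
Since 1 = 1, 76 lies in the subgroup.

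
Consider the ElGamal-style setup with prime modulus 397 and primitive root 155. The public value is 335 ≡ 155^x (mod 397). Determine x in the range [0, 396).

45

Baby-step giant-step with m = ceil(sqrt(396)) = 20.
Baby table (155^j mod 397 for j=0..19):
  0:1  1:155  2:205  3:15  4:340  5:296  6:225  7:336
  8:73  9:199  10:276  11:301  12:206  13:170  14:148  15:311
  16:168  17:235  18:298  19:138
Giant step factor: 155^(-20) ≡ 306 (mod 397).
Scan 335·306^i mod 397 for i = 0, 1, …:
  i=0: 335   i=1: 84   i=2: 296
Match at i=2, j=5: x = 2·20 + 5 = 45.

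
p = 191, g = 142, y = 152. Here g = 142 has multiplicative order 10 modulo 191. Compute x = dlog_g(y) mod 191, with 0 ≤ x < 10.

Successive powers of 142 modulo 191:
  142^0=1  142^1=142  142^2=109  142^3=7  142^4=39  142^5=190
  142^6=49  142^7=82  142^8=184  142^9=152
So 142^9 ≡ 152 (mod 191), giving x = 9.

9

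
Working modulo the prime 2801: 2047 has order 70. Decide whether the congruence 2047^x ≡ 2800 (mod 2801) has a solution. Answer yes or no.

2800 ∈ ⟨2047⟩ iff 2800^70 ≡ 1 (mod 2801), since |⟨2047⟩| = 70.
2800^70 mod 2801 = 1.
Since 1 = 1, 2800 lies in the subgroup.

yes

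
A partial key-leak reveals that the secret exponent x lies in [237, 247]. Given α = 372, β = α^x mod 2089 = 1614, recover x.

241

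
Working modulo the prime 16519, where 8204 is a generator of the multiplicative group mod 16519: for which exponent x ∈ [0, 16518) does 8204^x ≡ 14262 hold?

11106

Baby-step giant-step with m = ceil(sqrt(16518)) = 129.
Baby table (8204^j mod 16519 for j=0..128):
  0:1  1:8204  2:7210  3:12820  4:15326  5:8395  6:4869  7:2334
  8:2615  9:11798  10:5971  11:7249  12:2396  13:15693  14:12805  15:7899
  16:15878  17:10797  18:3710  19:8842  20:4839  21:3999  22:1062  23:7135
  24:8723  25:3184  26:4997  27:11749  28:431  29:858  30:1938  31:8074
  32:14425  33:584  34:626  35:14814  36:3773  37:13605  38:13056  39:2228
  40:8498  41:7412  42:1609  43:1555  44:4552  45:11668  46:13186  47:11532
  48:4215  49:5593  50:11709  51:2651  52:9800  53:1227  54:6237  55:9005
  56:4052  57:6380  58:9328  59:10904  60:6031  61:3919  62:5502  63:8500
  64:7301  65:16029  66:10676  67:2166  68:11939  69:6405  70:16200  71:9445
  72:12670  73:7132  74:630  75:14592  76:16094  77:15328  78:8284  79:2770
  80:11455  81:229  82:12069  83:15709  84:11917  85:7626  86:6251  87:8228
  88:5878  89:4151  90:9145  91:12801  92:8121  93:3557  94:9074  95:8482
  96:8300  97:1882  98:11182  99:7121  100:9500  101:1358  102:7226  103:11932
  104:15053  105:15287  106:2300  107:4502  108:14443  109:16104  110:14773  111:14308
  112:15337  113:16044  114:1584  115:11202  116:6011  117:5029  118:9973  119:16404
  120:14642  121:13319  122:12410  123:5043  124:9196  125:1711  126:12413  127:13136
  128:14307
Giant step factor: 8204^(-129) ≡ 3666 (mod 16519).
Scan 14262·3666^i mod 16519 for i = 0, 1, …:
  i=0: 14262   i=1: 1857   i=2: 1934   i=3: 3393
  i=4: 16450   i=5: 11350   i=6: 14258   i=7: 3712
  i=8: 13055   i=9: 4087     …   i=85: 10022
  i=86: 2396
Match at i=86, j=12: x = 86·129 + 12 = 11106.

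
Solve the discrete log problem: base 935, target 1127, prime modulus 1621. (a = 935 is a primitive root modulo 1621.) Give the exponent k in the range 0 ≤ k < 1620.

Baby-step giant-step with m = ceil(sqrt(1620)) = 41.
Baby table (935^j mod 1621 for j=0..40):
  0:1  1:935  2:506  3:1399  4:1539  5:1138  6:654  7:373
  8:240  9:702  10:1486  11:213  12:1393  13:792  14:1344  15:365
  16:865  17:1517  18:20  19:869  20:394  21:423  22:1602  23:66
  24:112  25:976  26:1558  27:1072  28:542  29:1018  30:303  31:1251
  32:944  33:816  34:1090  35:1162  36:400  37:1170  38:1396  39:355
  40:1241
Giant step factor: 935^(-41) ≡ 1104 (mod 1621).
Scan 1127·1104^i mod 1621 for i = 0, 1, …:
  i=0: 1127   i=1: 901   i=2: 1031   i=3: 282
  i=4: 96   i=5: 619   i=6: 935
Match at i=6, j=1: k = 6·41 + 1 = 247.

247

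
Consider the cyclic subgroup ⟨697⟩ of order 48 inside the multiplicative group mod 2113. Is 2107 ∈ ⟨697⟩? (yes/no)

no

2107 ∈ ⟨697⟩ iff 2107^48 ≡ 1 (mod 2113), since |⟨697⟩| = 48.
2107^48 mod 2113 = 2080.
Since 2080 ≠ 1, 2107 does not lie in the subgroup.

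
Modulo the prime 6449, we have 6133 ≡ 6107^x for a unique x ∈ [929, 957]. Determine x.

940

Compute 6107^929 mod 6449 = 2462, then multiply by 6107 repeatedly:
  6107^929=2462  6107^930=2815  6107^931=4620  6107^932=6414  6107^933=5521
  6107^934=1375  6107^935=527  6107^936=338  6107^937=486  6107^938=1462
  6107^939=3018  6107^940=6133
Found 6133 at exponent 940.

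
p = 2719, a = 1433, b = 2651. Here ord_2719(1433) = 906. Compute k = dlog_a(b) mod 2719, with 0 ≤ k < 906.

611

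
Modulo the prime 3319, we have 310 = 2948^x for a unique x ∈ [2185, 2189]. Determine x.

2185

Compute 2948^2185 mod 3319 = 310, then multiply by 2948 repeatedly:
  2948^2185=310
Found 310 at exponent 2185.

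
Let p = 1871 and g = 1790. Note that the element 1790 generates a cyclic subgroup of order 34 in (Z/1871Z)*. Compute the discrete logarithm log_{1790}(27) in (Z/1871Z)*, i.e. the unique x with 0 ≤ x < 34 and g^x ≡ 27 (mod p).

Successive powers of 1790 modulo 1871:
  1790^0=1  1790^1=1790  1790^2=948  1790^3=1794  1790^4=624  1790^5=1844
  1790^6=316  1790^7=598  1790^8=208  1790^9=1862  1790^10=729  1790^11=823
  1790^12=693  1790^13=1868  1790^14=243  1790^15=898  1790^16=231  1790^17=1870
  1790^18=81  1790^19=923  1790^20=77  1790^21=1247  1790^22=27
So 1790^22 ≡ 27 (mod 1871), giving x = 22.

22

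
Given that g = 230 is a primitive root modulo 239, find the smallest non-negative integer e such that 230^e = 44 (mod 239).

136

Baby-step giant-step with m = ceil(sqrt(238)) = 16.
Baby table (230^j mod 239 for j=0..15):
  0:1  1:230  2:81  3:227  4:108  5:223  6:144  7:138
  8:192  9:184  10:17  11:86  12:182  13:35  14:163  15:206
Giant step factor: 230^(-16) ≡ 136 (mod 239).
Scan 44·136^i mod 239 for i = 0, 1, …:
  i=0: 44   i=1: 9   i=2: 29   i=3: 120
  i=4: 68   i=5: 166   i=6: 110   i=7: 142
  i=8: 192
Match at i=8, j=8: e = 8·16 + 8 = 136.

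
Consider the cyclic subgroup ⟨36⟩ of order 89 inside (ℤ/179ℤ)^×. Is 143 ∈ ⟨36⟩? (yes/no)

no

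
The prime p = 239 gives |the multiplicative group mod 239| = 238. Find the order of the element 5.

The order of 5 must divide p − 1 = 238 = 2 · 7 · 17.
Divisors: 1, 2, 7, 14, 17, 34, 119, 238.
Check each in increasing order: 5^1 ≡ 5;  5^2 ≡ 25;  5^7 ≡ 211;  5^14 ≡ 67;  5^17 ≡ 10;  5^34 ≡ 100;  5^119 ≡ 1.
Smallest exponent giving 1 is 119.

119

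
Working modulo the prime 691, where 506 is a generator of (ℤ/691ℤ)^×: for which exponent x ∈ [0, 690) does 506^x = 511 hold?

137

Baby-step giant-step with m = ceil(sqrt(690)) = 27.
Baby table (506^j mod 691 for j=0..26):
  0:1  1:506  2:366  3:8  4:593  5:164  6:64  7:598
  8:621  9:512  10:638  11:131  12:641  13:267  14:357  15:291
  16:63  17:92  18:255  19:504  20:45  21:658  22:577  23:360
  24:427  25:470  26:116
Giant step factor: 506^(-27) ≡ 124 (mod 691).
Scan 511·124^i mod 691 for i = 0, 1, …:
  i=0: 511   i=1: 483   i=2: 466   i=3: 431
  i=4: 237   i=5: 366
Match at i=5, j=2: x = 5·27 + 2 = 137.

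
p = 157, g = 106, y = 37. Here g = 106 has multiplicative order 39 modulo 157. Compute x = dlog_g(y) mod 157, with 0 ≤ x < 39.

31

Successive powers of 106 modulo 157:
  106^0=1  106^1=106  106^2=89  106^3=14  106^4=71  106^5=147
  106^6=39  106^7=52  106^8=17  106^9=75  106^10=100  106^11=81
  106^12=108  106^13=144  106^14=35  106^15=99  106^16=132  106^17=19
  106^18=130  106^19=121  106^20=109  106^21=93  106^22=124  106^23=113
  106^24=46  106^25=9  106^26=12  106^27=16  106^28=126  106^29=11
  106^30=67  106^31=37
So 106^31 ≡ 37 (mod 157), giving x = 31.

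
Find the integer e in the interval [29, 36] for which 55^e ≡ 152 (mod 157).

Compute 55^29 mod 157 = 69, then multiply by 55 repeatedly:
  55^29=69  55^30=27  55^31=72  55^32=35  55^33=41
  55^34=57  55^35=152
Found 152 at exponent 35.

35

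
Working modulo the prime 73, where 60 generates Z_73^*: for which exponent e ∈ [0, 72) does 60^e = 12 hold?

Successive powers of 60 modulo 73:
  60^0=1  60^1=60  60^2=23  60^3=66  60^4=18  60^5=58
  60^6=49  60^7=20  60^8=32  60^9=22  60^10=6  60^11=68
  60^12=65  60^13=31  60^14=35  60^15=56  60^16=2  60^17=47
  60^18=46  60^19=59  60^20=36  60^21=43  60^22=25  60^23=40
  60^24=64  60^25=44  60^26=12
So 60^26 ≡ 12 (mod 73), giving e = 26.

26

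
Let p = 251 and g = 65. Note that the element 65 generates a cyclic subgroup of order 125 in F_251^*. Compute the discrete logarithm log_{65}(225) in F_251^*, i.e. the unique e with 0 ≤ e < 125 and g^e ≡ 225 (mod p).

Baby-step giant-step with m = ceil(sqrt(125)) = 12.
Baby table (65^j mod 251 for j=0..11):
  0:1  1:65  2:209  3:31  4:7  5:204  6:208  7:217
  8:49  9:173  10:201  11:13
Giant step factor: 65^(-12) ≡ 221 (mod 251).
Scan 225·221^i mod 251 for i = 0, 1, …:
  i=0: 225   i=1: 27   i=2: 194   i=3: 204
Match at i=3, j=5: e = 3·12 + 5 = 41.

41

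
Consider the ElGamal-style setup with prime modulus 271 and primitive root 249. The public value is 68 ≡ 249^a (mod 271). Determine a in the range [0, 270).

Baby-step giant-step with m = ceil(sqrt(270)) = 17.
Baby table (249^j mod 271 for j=0..16):
  0:1  1:249  2:213  3:192  4:112  5:246  6:8  7:95
  8:78  9:181  10:83  11:71  12:64  13:218  14:82  15:93
  16:122
Giant step factor: 249^(-17) ≡ 73 (mod 271).
Scan 68·73^i mod 271 for i = 0, 1, …:
  i=0: 68   i=1: 86   i=2: 45   i=3: 33
  i=4: 241   i=5: 249
Match at i=5, j=1: a = 5·17 + 1 = 86.

86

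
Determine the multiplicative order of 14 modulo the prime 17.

The order of 14 must divide p − 1 = 16 = 2^4.
Divisors: 1, 2, 4, 8, 16.
Check each in increasing order: 14^1 ≡ 14;  14^2 ≡ 9;  14^4 ≡ 13;  14^8 ≡ 16;  14^16 ≡ 1.
Smallest exponent giving 1 is 16.

16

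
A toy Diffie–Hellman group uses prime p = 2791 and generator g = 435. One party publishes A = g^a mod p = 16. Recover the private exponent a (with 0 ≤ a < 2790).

192

Baby-step giant-step with m = ceil(sqrt(2790)) = 53.
Baby table (435^j mod 2791 for j=0..52):
  0:1  1:435  2:2228  3:703  4:1586  5:533  6:202  7:1349
  8:705  9:2456  10:2198  11:1608  12:1730  13:1771  14:69  15:2105
  16:227  17:1060  18:585  19:494  20:2774  21:978  22:1198  23:2004
  24:948  25:2103  26:2148  27:2186  28:1970  29:113  30:1708  31:574
  32:1291  33:594  34:1618  35:498  36:1723  37:1517  38:1219  39:2766
  40:289  41:120  42:1962  43:2215  44:630  45:532  46:2558  47:1912
  48:2  49:870  50:1665  51:1406  52:381
Giant step factor: 435^(-53) ≡ 2647 (mod 2791).
Scan 16·2647^i mod 2791 for i = 0, 1, …:
  i=0: 16   i=1: 487   i=2: 2438   i=3: 594
Match at i=3, j=33: a = 3·53 + 33 = 192.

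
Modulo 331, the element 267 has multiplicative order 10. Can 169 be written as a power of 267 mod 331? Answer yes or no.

no

169 ∈ ⟨267⟩ iff 169^10 ≡ 1 (mod 331), since |⟨267⟩| = 10.
169^10 mod 331 = 198.
Since 198 ≠ 1, 169 does not lie in the subgroup.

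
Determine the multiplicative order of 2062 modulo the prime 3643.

1821

The order of 2062 must divide p − 1 = 3642 = 2 · 3 · 607.
Divisors: 1, 2, 3, 6, 607, 1214, 1821, 3642.
Check each in increasing order: 2062^1 ≡ 2062;  2062^2 ≡ 463;  2062^3 ≡ 240;  2062^6 ≡ 2955;  2062^607 ≡ 3220;  2062^1214 ≡ 422;  2062^1821 ≡ 1.
Smallest exponent giving 1 is 1821.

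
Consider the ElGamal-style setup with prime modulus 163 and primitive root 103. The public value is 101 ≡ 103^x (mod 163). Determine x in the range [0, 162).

61

Baby-step giant-step with m = ceil(sqrt(162)) = 13.
Baby table (103^j mod 163 for j=0..12):
  0:1  1:103  2:14  3:138  4:33  5:139  6:136  7:153
  8:111  9:23  10:87  11:159  12:77
Giant step factor: 103^(-13) ≡ 32 (mod 163).
Scan 101·32^i mod 163 for i = 0, 1, …:
  i=0: 101   i=1: 135   i=2: 82   i=3: 16
  i=4: 23
Match at i=4, j=9: x = 4·13 + 9 = 61.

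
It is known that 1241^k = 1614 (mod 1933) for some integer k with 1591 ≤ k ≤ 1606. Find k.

Compute 1241^1591 mod 1933 = 20, then multiply by 1241 repeatedly:
  1241^1591=20  1241^1592=1624  1241^1593=1198  1241^1594=241  1241^1595=1399
  1241^1596=325  1241^1597=1261  1241^1598=1104  1241^1599=1500  1241^1600=21
  1241^1601=932  1241^1602=678  1241^1603=543  1241^1604=1179  1241^1605=1791
  1241^1606=1614
Found 1614 at exponent 1606.

1606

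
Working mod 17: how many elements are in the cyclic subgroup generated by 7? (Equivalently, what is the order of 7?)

The order of 7 must divide p − 1 = 16 = 2^4.
Divisors: 1, 2, 4, 8, 16.
Check each in increasing order: 7^1 ≡ 7;  7^2 ≡ 15;  7^4 ≡ 4;  7^8 ≡ 16;  7^16 ≡ 1.
Smallest exponent giving 1 is 16.

16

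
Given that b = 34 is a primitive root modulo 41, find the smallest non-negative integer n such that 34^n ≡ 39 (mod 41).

Successive powers of 34 modulo 41:
  34^0=1  34^1=34  34^2=8  34^3=26  34^4=23  34^5=3
  34^6=20  34^7=24  34^8=37  34^9=28  34^10=9  34^11=19
  34^12=31  34^13=29  34^14=2  34^15=27  34^16=16  34^17=11
  34^18=5  34^19=6  34^20=40  34^21=7  34^22=33  34^23=15
  34^24=18  34^25=38  34^26=21  34^27=17  34^28=4  34^29=13
  34^30=32  34^31=22  34^32=10  34^33=12  34^34=39
So 34^34 ≡ 39 (mod 41), giving n = 34.

34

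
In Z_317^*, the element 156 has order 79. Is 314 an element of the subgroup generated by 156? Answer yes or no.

no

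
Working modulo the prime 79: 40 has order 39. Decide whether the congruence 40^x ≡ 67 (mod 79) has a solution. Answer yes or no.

yes

67 ∈ ⟨40⟩ iff 67^39 ≡ 1 (mod 79), since |⟨40⟩| = 39.
67^39 mod 79 = 1.
Since 1 = 1, 67 lies in the subgroup.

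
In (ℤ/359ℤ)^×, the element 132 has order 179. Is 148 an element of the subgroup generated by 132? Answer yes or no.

yes

148 ∈ ⟨132⟩ iff 148^179 ≡ 1 (mod 359), since |⟨132⟩| = 179.
148^179 mod 359 = 1.
Since 1 = 1, 148 lies in the subgroup.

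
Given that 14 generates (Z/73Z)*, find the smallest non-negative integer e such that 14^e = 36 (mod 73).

Baby-step giant-step with m = ceil(sqrt(72)) = 9.
Baby table (14^j mod 73 for j=0..8):
  0:1  1:14  2:50  3:43  4:18  5:33  6:24  7:44
  8:32
Giant step factor: 14^(-9) ≡ 22 (mod 73).
Scan 36·22^i mod 73 for i = 0, 1, …:
  i=0: 36   i=1: 62   i=2: 50
Match at i=2, j=2: e = 2·9 + 2 = 20.

20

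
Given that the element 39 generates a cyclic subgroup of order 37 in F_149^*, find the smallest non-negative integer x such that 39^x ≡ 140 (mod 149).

Successive powers of 39 modulo 149:
  39^0=1  39^1=39  39^2=31  39^3=17  39^4=67  39^5=80
  39^6=140
So 39^6 ≡ 140 (mod 149), giving x = 6.

6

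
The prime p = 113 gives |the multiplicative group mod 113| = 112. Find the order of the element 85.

14

The order of 85 must divide p − 1 = 112 = 2^4 · 7.
Divisors: 1, 2, 4, 7, 8, 14, 16, 28, 56, 112.
Check each in increasing order: 85^1 ≡ 85;  85^2 ≡ 106;  85^4 ≡ 49;  85^7 ≡ 112;  85^8 ≡ 28;  85^14 ≡ 1.
Smallest exponent giving 1 is 14.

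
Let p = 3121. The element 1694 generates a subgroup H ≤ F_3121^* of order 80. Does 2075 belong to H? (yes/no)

2075 ∈ ⟨1694⟩ iff 2075^80 ≡ 1 (mod 3121), since |⟨1694⟩| = 80.
2075^80 mod 3121 = 829.
Since 829 ≠ 1, 2075 does not lie in the subgroup.

no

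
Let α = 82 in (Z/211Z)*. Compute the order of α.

35

The order of 82 must divide p − 1 = 210 = 2 · 3 · 5 · 7.
Divisors: 1, 2, 3, 5, 6, 7, 10, 14, 15, 21, 30, 35, 42, 70, 105, 210.
Check each in increasing order: 82^1 ≡ 82;  82^2 ≡ 183;  82^3 ≡ 25;  82^5 ≡ 144;  82^6 ≡ 203;  82^7 ≡ 188;  82^10 ≡ 58;  82^14 ≡ 107;  82^15 ≡ 123;  82^21 ≡ 71;  82^30 ≡ 148;  82^35 ≡ 1.
Smallest exponent giving 1 is 35.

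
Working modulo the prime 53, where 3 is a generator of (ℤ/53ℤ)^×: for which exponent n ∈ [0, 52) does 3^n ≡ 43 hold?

38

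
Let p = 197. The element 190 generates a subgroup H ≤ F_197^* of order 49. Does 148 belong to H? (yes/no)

no

148 ∈ ⟨190⟩ iff 148^49 ≡ 1 (mod 197), since |⟨190⟩| = 49.
148^49 mod 197 = 196.
Since 196 ≠ 1, 148 does not lie in the subgroup.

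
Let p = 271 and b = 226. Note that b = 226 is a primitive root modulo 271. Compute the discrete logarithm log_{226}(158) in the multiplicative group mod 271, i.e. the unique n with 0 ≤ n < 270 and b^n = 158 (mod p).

20

Successive powers of 226 modulo 271:
  226^0=1  226^1=226  226^2=128  226^3=202  226^4=124  226^5=111
  226^6=154  226^7=116  226^8=200  226^9=214  226^10=126  226^11=21
  226^12=139  226^13=249  226^14=177  226^15=165  226^16=163  226^17=253
  226^18=268  226^19=135  226^20=158
So 226^20 ≡ 158 (mod 271), giving n = 20.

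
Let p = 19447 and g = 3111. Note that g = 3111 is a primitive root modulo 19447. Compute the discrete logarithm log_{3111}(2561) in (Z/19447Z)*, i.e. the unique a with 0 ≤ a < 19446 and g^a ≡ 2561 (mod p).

Baby-step giant-step with m = ceil(sqrt(19446)) = 140.
Baby table (3111^j mod 19447 for j=0..139):
  0:1  1:3111  2:13162  3:11047  4:4368  5:14842  6:6284  7:5289
  8:1917  9:13005  10:8795  11:18763  12:11246  13:1153  14:8735  15:7126
  16:18853  17:18978  18:18913  19:11168  20:11306  21:12790  22:1128  23:8748
  24:8675  25:14936  26:7013  27:17356  28:9644  29:15210  30:3759  31:6602
  32:2790  33:6328  34:6044  35:17082  36:12898  37:6517  38:10613  39:15484
  40:505  41:15295  42:15383  43:16893  44:8329  45:8115  46:3559  47:6706
  48:15182  49:13886  50:7559  51:4626  52:706  53:18302  54:16153  55:935
  56:11182  57:15966  58:2588  59:210  60:11559  61:2546  62:5677  63:3271
  64:5300  65:16691  66:2211  67:13630  68:8470  69:18932  70:11936  71:8573
  72:8766  73:6332  74:18488  75:11389  76:18192  77:4542  78:11640  79:1726
  80:2214  81:3516  82:9062  83:13179  84:5593  85:14205  86:8171  87:2752
  88:4792  89:11510  90:5683  91:2490  92:6484  93:5185  94:8972  95:5447
  96:7280  97:11772  98:3991  99:8815  100:3195  101:2228  102:8176  103:18307
  104:12261  105:8404  106:8076  107:18359  108:18457  109:12183  110:18557  111:12131
  112:12361  113:8352  114:1880  115:14580  116:7976  117:18411  118:5206  119:15962
  120:9591  121:5903  122:6265  123:4521  124:4650  125:17029  126:3591  127:9023
  128:8532  129:17344  130:11206  131:12842  132:7324  133:12527  134:19156  135:8708
  136:917  137:13525  138:12414  139:17659
Giant step factor: 3111^(-140) ≡ 12333 (mod 19447).
Scan 2561·12333^i mod 19447 for i = 0, 1, …:
  i=0: 2561   i=1: 2885   i=2: 12142   i=3: 5386
  i=4: 14033   i=5: 10136   i=6: 1972   i=7: 11926
  i=8: 5697   i=9: 18537     …   i=68: 1727
  i=69: 4626
Match at i=69, j=51: a = 69·140 + 51 = 9711.

9711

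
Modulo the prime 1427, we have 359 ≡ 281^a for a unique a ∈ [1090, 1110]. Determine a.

1092

Compute 281^1090 mod 1427 = 1077, then multiply by 281 repeatedly:
  281^1090=1077  281^1091=113  281^1092=359
Found 359 at exponent 1092.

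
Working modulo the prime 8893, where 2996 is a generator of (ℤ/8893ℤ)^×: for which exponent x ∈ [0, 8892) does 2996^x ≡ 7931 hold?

2796

Baby-step giant-step with m = ceil(sqrt(8892)) = 95.
Baby table (2996^j mod 8893 for j=0..94):
  0:1  1:2996  2:2979  3:5405  4:8120  5:5165  6:520  7:1645
  8:1698  9:412  10:7118  11:114  12:3610  13:1672  14:2553  15:808
  16:1872  17:5922  18:777  19:6819  20:2503  21:2189  22:4103  23:2462
  24:3855  25:6466  26:3182  27:8869  28:8133  29:8541  30:3675  31:766
  32:542  33:5306  34:4985  35:3713  36:7898  37:7028  38:6157  39:2290
  40:4337  41:979  42:7287  43:8430  44:160  45:8031  46:5311  47:2179
  48:822  49:8244  50:3163  51:5303  52:4890  53:3669  54:576  55:454
  56:8448  57:730  58:8295  59:4778  60:6051  61:4862  62:8711  63:6094
  64:295  65:3413  66:7291  67:2628  68:3183  69:2972  70:2219  71:5053
  72:2902  73:5931  74:1062  75:6951  76:6683  77:4125  78:6123  79:7142
  80:874  81:3962  82:6890  83:1787  84:266  85:5459  86:937  87:5957
  88:7814  89:4368  90:4925  91:1813  92:7018  93:2876  94:8072
Giant step factor: 2996^(-95) ≡ 1337 (mod 8893).
Scan 7931·1337^i mod 8893 for i = 0, 1, …:
  i=0: 7931   i=1: 3291   i=2: 6925   i=3: 1112
  i=4: 1613   i=5: 4475   i=6: 6979   i=7: 2166
  i=8: 5717   i=9: 4542     …   i=28: 2362
  i=29: 979
Match at i=29, j=41: x = 29·95 + 41 = 2796.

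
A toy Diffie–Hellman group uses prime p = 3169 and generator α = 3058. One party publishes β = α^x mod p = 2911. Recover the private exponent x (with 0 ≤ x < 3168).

Baby-step giant-step with m = ceil(sqrt(3168)) = 57.
Baby table (3058^j mod 3169 for j=0..56):
  0:1  1:3058  2:2814  3:1377  4:2434  5:2360  6:1067  7:1985
  8:1495  9:2012  10:1667  11:1934  12:818  13:1103  14:1158  15:1391
  16:880  17:559  18:1331  19:1202  20:2845  21:1105  22:936  23:681
  24:465  25:2258  26:2882  27:167  28:477  29:926  30:1791  31:846
  32:1164  33:725  34:1919  35:2483  36:90  37:2686  38:2909  39:339
  40:399  41:77  42:960  43:1186  44:1452  45:447  46:1087  47:2934
  48:733  49:1031  50:2812  51:1599  52:3144  53:2775  54:2537  55:434
  56:2530
Giant step factor: 3058^(-57) ≡ 963 (mod 3169).
Scan 2911·963^i mod 3169 for i = 0, 1, …:
  i=0: 2911   i=1: 1897   i=2: 1467   i=3: 2516
  i=4: 1792   i=5: 1760   i=6: 2634   i=7: 1342
  i=8: 2563   i=9: 2687     …   i=30: 343
  i=31: 733
Match at i=31, j=48: x = 31·57 + 48 = 1815.

1815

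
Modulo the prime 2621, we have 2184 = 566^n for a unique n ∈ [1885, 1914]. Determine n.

Compute 566^1885 mod 2621 = 1931, then multiply by 566 repeatedly:
  566^1885=1931  566^1886=2610  566^1887=1637  566^1888=1329  566^1889=2608
  566^1890=505  566^1891=141  566^1892=1176  566^1893=2503  566^1894=1358
  566^1895=675  566^1896=2005  566^1897=2558  566^1898=1036  566^1899=1893
  566^1900=2070  566^1901=33  566^1902=331  566^1903=1255  566^1904=39
  566^1905=1106  566^1906=2198  566^1907=1714  566^1908=354  566^1909=1168
  566^1910=596  566^1911=1848  566^1912=189  566^1913=2134  566^1914=2184
Found 2184 at exponent 1914.

1914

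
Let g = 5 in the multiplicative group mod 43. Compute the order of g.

42

The order of 5 must divide p − 1 = 42 = 2 · 3 · 7.
Divisors: 1, 2, 3, 6, 7, 14, 21, 42.
Check each in increasing order: 5^1 ≡ 5;  5^2 ≡ 25;  5^3 ≡ 39;  5^6 ≡ 16;  5^7 ≡ 37;  5^14 ≡ 36;  5^21 ≡ 42;  5^42 ≡ 1.
Smallest exponent giving 1 is 42.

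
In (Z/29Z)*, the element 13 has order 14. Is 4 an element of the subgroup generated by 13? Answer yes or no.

yes

4 ∈ ⟨13⟩ iff 4^14 ≡ 1 (mod 29), since |⟨13⟩| = 14.
4^14 mod 29 = 1.
Since 1 = 1, 4 lies in the subgroup.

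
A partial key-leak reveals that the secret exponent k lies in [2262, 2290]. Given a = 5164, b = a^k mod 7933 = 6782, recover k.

2266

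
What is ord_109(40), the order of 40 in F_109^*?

108

The order of 40 must divide p − 1 = 108 = 2^2 · 3^3.
Divisors: 1, 2, 3, 4, 6, 9, 12, 18, 27, 36, 54, 108.
Check each in increasing order: 40^1 ≡ 40;  40^2 ≡ 74;  40^3 ≡ 17;  40^4 ≡ 26;  40^6 ≡ 71;  40^9 ≡ 8;  40^12 ≡ 27;  40^18 ≡ 64;  40^27 ≡ 76;  40^36 ≡ 63;  40^54 ≡ 108;  40^108 ≡ 1.
Smallest exponent giving 1 is 108.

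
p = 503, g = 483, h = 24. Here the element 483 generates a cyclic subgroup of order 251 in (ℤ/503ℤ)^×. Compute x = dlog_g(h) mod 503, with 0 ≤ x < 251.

106

Baby-step giant-step with m = ceil(sqrt(251)) = 16.
Baby table (483^j mod 503 for j=0..15):
  0:1  1:483  2:400  3:48  4:46  5:86  6:292  7:196
  8:104  9:435  10:354  11:465  12:257  13:393  14:188  15:264
Giant step factor: 483^(-16) ≡ 336 (mod 503).
Scan 24·336^i mod 503 for i = 0, 1, …:
  i=0: 24   i=1: 16   i=2: 346   i=3: 63
  i=4: 42   i=5: 28   i=6: 354
Match at i=6, j=10: x = 6·16 + 10 = 106.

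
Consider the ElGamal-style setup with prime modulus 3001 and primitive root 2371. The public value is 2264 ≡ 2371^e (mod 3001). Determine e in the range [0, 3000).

Baby-step giant-step with m = ceil(sqrt(3000)) = 55.
Baby table (2371^j mod 3001 for j=0..54):
  0:1  1:2371  2:768  3:2322  4:1628  5:702  6:1888  7:1957
  8:501  9:2476  10:640  11:1935  12:2357  13:585  14:573  15:2131
  16:1918  17:1063  18:2534  19:112  20:1464  21:1988  22:1978  23:2276
  24:598  25:1386  26:111  27:2094  28:1220  29:2657  30:648  31:2897
  32:2499  33:1155  34:1593  35:1745  36:2017  37:1714  38:540  39:1914
  40:582  41:2463  42:2828  43:954  44:2181  45:428  46:450  47:1595
  48:485  49:552  50:356  51:795  52:317  53:1357  54:375
Giant step factor: 2371^(-55) ≡ 2820 (mod 3001).
Scan 2264·2820^i mod 3001 for i = 0, 1, …:
  i=0: 2264   i=1: 1353   i=2: 1189   i=3: 863
  i=4: 2850   i=5: 322   i=6: 1738   i=7: 527
  i=8: 645   i=9: 294     …   i=40: 1026
  i=41: 356
Match at i=41, j=50: e = 41·55 + 50 = 2305.

2305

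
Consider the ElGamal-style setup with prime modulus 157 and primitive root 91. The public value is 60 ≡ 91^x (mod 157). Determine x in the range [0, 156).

49

Baby-step giant-step with m = ceil(sqrt(156)) = 13.
Baby table (91^j mod 157 for j=0..12):
  0:1  1:91  2:117  3:128  4:30  5:61  6:56  7:72
  8:115  9:103  10:110  11:119  12:153
Giant step factor: 91^(-13) ≡ 135 (mod 157).
Scan 60·135^i mod 157 for i = 0, 1, …:
  i=0: 60   i=1: 93   i=2: 152   i=3: 110
Match at i=3, j=10: x = 3·13 + 10 = 49.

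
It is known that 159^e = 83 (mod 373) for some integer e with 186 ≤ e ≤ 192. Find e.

188

Compute 159^186 mod 373 = 372, then multiply by 159 repeatedly:
  159^186=372  159^187=214  159^188=83
Found 83 at exponent 188.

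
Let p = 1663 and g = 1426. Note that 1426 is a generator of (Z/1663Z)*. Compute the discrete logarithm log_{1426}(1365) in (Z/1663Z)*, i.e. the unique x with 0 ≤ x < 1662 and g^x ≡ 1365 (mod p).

497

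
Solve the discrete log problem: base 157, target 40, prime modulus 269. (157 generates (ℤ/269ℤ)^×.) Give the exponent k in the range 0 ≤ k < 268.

Baby-step giant-step with m = ceil(sqrt(268)) = 17.
Baby table (157^j mod 269 for j=0..16):
  0:1  1:157  2:170  3:59  4:117  5:77  6:253  7:178
  8:239  9:132  10:11  11:113  12:256  13:111  14:211  15:40
  16:93
Giant step factor: 157^(-17) ≡ 165 (mod 269).
Scan 40·165^i mod 269 for i = 0, 1, …:
  i=0: 40
Match at i=0, j=15: k = 0·17 + 15 = 15.

15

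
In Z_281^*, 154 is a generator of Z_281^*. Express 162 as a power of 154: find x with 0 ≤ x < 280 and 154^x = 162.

Baby-step giant-step with m = ceil(sqrt(280)) = 17.
Baby table (154^j mod 281 for j=0..16):
  0:1  1:154  2:112  3:107  4:180  5:182  6:209  7:152
  8:85  9:164  10:247  11:103  12:126  13:15  14:62  15:275
  16:200
Giant step factor: 154^(-17) ≡ 258 (mod 281).
Scan 162·258^i mod 281 for i = 0, 1, …:
  i=0: 162   i=1: 208   i=2: 274   i=3: 161
  i=4: 231   i=5: 26   i=6: 245   i=7: 266
  i=8: 64   i=9: 214     …   i=15: 171
  i=16: 1
Match at i=16, j=0: x = 16·17 + 0 = 272.

272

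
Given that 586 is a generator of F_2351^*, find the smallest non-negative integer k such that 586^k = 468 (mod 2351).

1433

Baby-step giant-step with m = ceil(sqrt(2350)) = 49.
Baby table (586^j mod 2351 for j=0..48):
  0:1  1:586  2:150  3:913  4:1341  5:592  6:1315  7:1813
  8:2117  9:1585  10:165  11:299  12:1240  13:181  14:271  15:1289
  16:683  17:568  18:1357  19:564  20:1364  21:2315  22:63  23:1653
  24:46  25:1095  26:2198  27:2031  28:560  29:1371  30:1715  31:1113
  32:991  33:29  34:537  35:1999  36:616  37:1273  38:711  39:519
  40:855  41:267  42:1296  43:83  44:1618  45:695  46:547  47:806
  48:2116
Giant step factor: 586^(-49) ≡ 666 (mod 2351).
Scan 468·666^i mod 2351 for i = 0, 1, …:
  i=0: 468   i=1: 1356   i=2: 312   i=3: 904
  i=4: 208   i=5: 2170   i=6: 1706   i=7: 663
  i=8: 1921   i=9: 442     …   i=28: 2134
  i=29: 1240
Match at i=29, j=12: k = 29·49 + 12 = 1433.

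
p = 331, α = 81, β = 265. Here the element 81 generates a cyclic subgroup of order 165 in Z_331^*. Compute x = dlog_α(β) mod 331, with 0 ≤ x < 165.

Baby-step giant-step with m = ceil(sqrt(165)) = 13.
Baby table (81^j mod 331 for j=0..12):
  0:1  1:81  2:272  3:186  4:171  5:280  6:172  7:30
  8:113  9:216  10:284  11:165  12:125
Giant step factor: 81^(-13) ≡ 202 (mod 331).
Scan 265·202^i mod 331 for i = 0, 1, …:
  i=0: 265   i=1: 239   i=2: 283   i=3: 234
  i=4: 266   i=5: 110   i=6: 43   i=7: 80
  i=8: 272
Match at i=8, j=2: x = 8·13 + 2 = 106.

106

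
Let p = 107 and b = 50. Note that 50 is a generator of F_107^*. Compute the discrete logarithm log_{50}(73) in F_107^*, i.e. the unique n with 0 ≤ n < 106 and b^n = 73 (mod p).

Baby-step giant-step with m = ceil(sqrt(106)) = 11.
Baby table (50^j mod 107 for j=0..10):
  0:1  1:50  2:39  3:24  4:23  5:80  6:41  7:17
  8:101  9:21  10:87
Giant step factor: 50^(-11) ≡ 26 (mod 107).
Scan 73·26^i mod 107 for i = 0, 1, …:
  i=0: 73   i=1: 79   i=2: 21
Match at i=2, j=9: n = 2·11 + 9 = 31.

31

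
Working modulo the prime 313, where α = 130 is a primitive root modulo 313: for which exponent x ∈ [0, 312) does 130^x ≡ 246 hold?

181

Baby-step giant-step with m = ceil(sqrt(312)) = 18.
Baby table (130^j mod 313 for j=0..17):
  0:1  1:130  2:311  3:53  4:4  5:207  6:305  7:212
  8:16  9:202  10:281  11:222  12:64  13:182  14:185  15:262
  16:256  17:102
Giant step factor: 130^(-18) ≡ 162 (mod 313).
Scan 246·162^i mod 313 for i = 0, 1, …:
  i=0: 246   i=1: 101   i=2: 86   i=3: 160
  i=4: 254   i=5: 145   i=6: 15   i=7: 239
  i=8: 219   i=9: 109   i=10: 130
Match at i=10, j=1: x = 10·18 + 1 = 181.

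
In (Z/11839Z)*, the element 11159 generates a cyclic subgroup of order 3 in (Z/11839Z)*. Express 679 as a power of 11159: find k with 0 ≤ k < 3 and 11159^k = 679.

Successive powers of 11159 modulo 11839:
  11159^0=1  11159^1=11159  11159^2=679
So 11159^2 ≡ 679 (mod 11839), giving k = 2.

2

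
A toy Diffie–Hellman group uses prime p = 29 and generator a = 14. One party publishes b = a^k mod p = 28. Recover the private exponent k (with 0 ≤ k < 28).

Successive powers of 14 modulo 29:
  14^0=1  14^1=14  14^2=22  14^3=18  14^4=20  14^5=19
  14^6=5  14^7=12  14^8=23  14^9=3  14^10=13  14^11=8
  14^12=25  14^13=2  14^14=28
So 14^14 ≡ 28 (mod 29), giving k = 14.

14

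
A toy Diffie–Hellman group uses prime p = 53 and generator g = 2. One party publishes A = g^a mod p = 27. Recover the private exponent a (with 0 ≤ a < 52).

51

Baby-step giant-step with m = ceil(sqrt(52)) = 8.
Baby table (2^j mod 53 for j=0..7):
  0:1  1:2  2:4  3:8  4:16  5:32  6:11  7:22
Giant step factor: 2^(-8) ≡ 47 (mod 53).
Scan 27·47^i mod 53 for i = 0, 1, …:
  i=0: 27   i=1: 50   i=2: 18   i=3: 51
  i=4: 12   i=5: 34   i=6: 8
Match at i=6, j=3: a = 6·8 + 3 = 51.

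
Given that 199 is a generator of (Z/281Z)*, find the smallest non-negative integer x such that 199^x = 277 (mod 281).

164

Baby-step giant-step with m = ceil(sqrt(280)) = 17.
Baby table (199^j mod 281 for j=0..16):
  0:1  1:199  2:261  3:235  4:119  5:77  6:149  7:146
  8:111  9:171  10:28  11:233  12:2  13:117  14:241  15:189
  16:238
Giant step factor: 199^(-17) ≡ 177 (mod 281).
Scan 277·177^i mod 281 for i = 0, 1, …:
  i=0: 277   i=1: 135   i=2: 10   i=3: 84
  i=4: 256   i=5: 71   i=6: 203   i=7: 244
  i=8: 195   i=9: 233
Match at i=9, j=11: x = 9·17 + 11 = 164.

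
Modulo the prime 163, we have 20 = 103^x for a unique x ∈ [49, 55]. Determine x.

53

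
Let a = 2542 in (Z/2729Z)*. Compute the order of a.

1364

The order of 2542 must divide p − 1 = 2728 = 2^3 · 11 · 31.
Divisors: 1, 2, 4, 8, 11, 22, 31, 44, 62, 88, 124, 248, 341, 682, 1364, 2728.
Check each in increasing order: 2542^1 ≡ 2542;  2542^2 ≡ 2221;  2542^4 ≡ 1538;  2542^8 ≡ 2130;  2542^11 ≡ 2504;  2542^22 ≡ 1503;  2542^31 ≡ 800;  2542^44 ≡ 2126;  2542^62 ≡ 1414;  2542^88 ≡ 652;  2542^124 ≡ 1768;  2542^248 ≡ 1119;  2542^341 ≡ 1627;  2542^682 ≡ 2728;  2542^1364 ≡ 1.
Smallest exponent giving 1 is 1364.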